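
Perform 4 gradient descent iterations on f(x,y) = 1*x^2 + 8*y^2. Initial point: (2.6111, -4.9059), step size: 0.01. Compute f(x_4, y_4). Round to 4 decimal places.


Gradient descent on f(x,y) = 1*x^2 + 8*y^2.
Starting point: (2.6111, -4.9059), alpha = 0.01
Step 1: grad_x = 2*1*2.6111 = 5.2222, grad_y = 2*8*-4.9059 = -78.4944
  x_1 = 2.6111 - 0.01*5.2222 = 2.5589
  y_1 = -4.9059 - 0.01*-78.4944 = -4.121
Step 2: grad_x = 2*1*2.5589 = 5.1178, grad_y = 2*8*-4.121 = -65.9353
  x_2 = 2.5589 - 0.01*5.1178 = 2.5077
  y_2 = -4.121 - 0.01*-65.9353 = -3.4616
Step 3: grad_x = 2*1*2.5077 = 5.0154, grad_y = 2*8*-3.4616 = -55.3856
  x_3 = 2.5077 - 0.01*5.0154 = 2.4575
  y_3 = -3.4616 - 0.01*-55.3856 = -2.9077
Step 4: grad_x = 2*1*2.4575 = 4.9151, grad_y = 2*8*-2.9077 = -46.5239
  x_4 = 2.4575 - 0.01*4.9151 = 2.4084
  y_4 = -2.9077 - 0.01*-46.5239 = -2.4425
f(2.4084, -2.4425) = 1*2.4084^2 + 8*(-2.4425)^2 = 53.5271


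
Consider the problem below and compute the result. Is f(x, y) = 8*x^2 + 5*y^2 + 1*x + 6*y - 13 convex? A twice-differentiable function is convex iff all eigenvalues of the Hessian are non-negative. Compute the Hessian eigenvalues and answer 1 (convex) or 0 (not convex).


The Hessian of f(x,y) = 8*x^2 + 5*y^2 + 1*x + 6*y - 13 is:
H = [[16, 0], [0, 10]]
Trace = 16 + 10 = 26
Determinant = 16*10 - (0)^2 = 160
Discriminant = (26)^2 - 4*160 = 36.0
Eigenvalues: lambda_1 = 10.0, lambda_2 = 16.0
The function is convex.

1


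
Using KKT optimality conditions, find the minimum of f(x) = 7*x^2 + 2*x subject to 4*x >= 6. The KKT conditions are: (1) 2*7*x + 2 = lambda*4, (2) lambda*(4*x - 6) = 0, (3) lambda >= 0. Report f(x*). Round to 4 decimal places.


Step 1: Try lambda = 0 (constraint inactive).
x_unc = -2/(2*7) = -0.1429
Check: 4*-0.1429 = -0.5716 < 6 -- violated!
Step 2: Constraint must be active: 4*x = 6
x* = 6/4 = 1.5
lambda = (2*7*1.5 + 2)/4 = 5.75
Step 3: Compute optimal value.
f(x*) = 7*1.5^2 + 2*1.5 = 18.75


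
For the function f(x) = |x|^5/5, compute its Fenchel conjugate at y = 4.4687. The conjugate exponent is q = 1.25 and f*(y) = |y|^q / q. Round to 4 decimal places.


The conjugate exponent q satisfies 1/p + 1/q = 1.
p = 5, so q = 5/(5 - 1) = 1.25
|y|^q = 4.4687^1.25 = 6.4972
f*(4.4687) = 6.4972 / 1.25 = 5.1978


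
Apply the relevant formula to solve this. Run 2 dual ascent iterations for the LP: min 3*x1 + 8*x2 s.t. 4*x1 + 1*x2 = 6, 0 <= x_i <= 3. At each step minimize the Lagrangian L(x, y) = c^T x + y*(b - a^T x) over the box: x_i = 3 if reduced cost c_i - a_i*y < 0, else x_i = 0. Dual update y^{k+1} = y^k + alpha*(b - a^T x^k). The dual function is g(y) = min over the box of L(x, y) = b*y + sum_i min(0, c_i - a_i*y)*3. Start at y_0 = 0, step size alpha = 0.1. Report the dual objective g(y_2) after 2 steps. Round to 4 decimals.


Dual ascent for LP: min 3*x1 + 8*x2, 4*x1 + 1*x2 = 6, 0 <= x_i <= 3
Step 1: y^k = 0.0, reduced costs: (3.0, 8.0)
  x^k = (0.0, 0.0), subgradient = b - a^T x = 6.0
  y^{k+1} = 0.0 + 0.1*6.0 = 0.6
Step 2: y^k = 0.6, reduced costs: (0.6, 7.4)
  x^k = (0.0, 0.0), subgradient = b - a^T x = 6.0
  y^{k+1} = 0.6 + 0.1*6.0 = 1.2
Dual objective at y_2 = 1.2: reduced costs (-1.8, 6.8), box minimizer x = (3.0, 0.0)
g(y_2) = b*y + (c1 - a1*y)*x1 + (c2 - a2*y)*x2 = 6*1.2 + (-1.8)*3.0 + 6.8*0.0 = 7.2 - 5.4 + 0.0 = 1.8


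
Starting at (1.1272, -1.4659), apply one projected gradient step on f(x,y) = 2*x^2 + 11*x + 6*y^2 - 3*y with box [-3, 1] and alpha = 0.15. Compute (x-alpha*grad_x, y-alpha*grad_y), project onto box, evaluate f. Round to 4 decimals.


Step 1: Compute gradient at (1.1272, -1.4659).
grad_x = 2*2*1.1272 + 11 = 15.5088
grad_y = 2*6*-1.4659 - 3 = -20.5908
Step 2: Gradient step.
x_raw = 1.1272 - 0.15*15.5088 = -1.1991
y_raw = -1.4659 - 0.15*-20.5908 = 1.6227
Step 3: Project onto [-3, 1].
x_proj = clip(-1.1991) = -1.1991
y_proj = clip(1.6227) = 1.0
Step 4: Evaluate f.
f(-1.1991, 1.0) = -7.3145


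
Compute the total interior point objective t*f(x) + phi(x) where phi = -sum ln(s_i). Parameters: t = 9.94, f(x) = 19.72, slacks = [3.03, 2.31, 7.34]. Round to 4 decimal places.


Step 1: Compute log-barrier.
ln values: [1.1086, 0.8372, 1.9933]
phi = -(1.1086 + 0.8372 + 1.9933) = -3.9391
Step 2: Compute augmented objective.
t*f(x) = 9.94*19.72 = 196.0168
Total = 196.0168 - 3.9391 = 192.0777


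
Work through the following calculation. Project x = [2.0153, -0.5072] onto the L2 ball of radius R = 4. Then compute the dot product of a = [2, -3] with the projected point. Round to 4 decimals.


Step 1: Compute ||x|| (intermediates to 6 decimals).
||x|| = sqrt(2.0153^2 + (-0.5072)^2) = 2.078145
Step 2: Project.
Since ||x|| <= R, proj = x (no scaling needed).
proj(x) = [2.0153, -0.5072]
Step 3: Dot product.
a^T * proj(x) = 2*2.0153 - 3*(-0.5072) = 5.5522


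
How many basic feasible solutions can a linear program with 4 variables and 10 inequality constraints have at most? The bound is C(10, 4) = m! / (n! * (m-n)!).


Each vertex corresponds to some choice of n active constraints out of m, so the number of vertices is at most C(m, n) = m! / (n!(m-n)!).
m = 10, n = 4
Numerator: 10 * 9 * 8 * 7
Denominator: 4! = 24
C(10, 4) = 210


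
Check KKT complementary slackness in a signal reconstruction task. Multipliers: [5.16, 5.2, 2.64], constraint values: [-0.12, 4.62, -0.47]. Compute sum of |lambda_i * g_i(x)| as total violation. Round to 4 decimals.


KKT complementary slackness check:
lambda_1 * g_1 = 5.16 * -0.12 = -0.6192
lambda_2 * g_2 = 5.2 * 4.62 = 24.024
lambda_3 * g_3 = 2.64 * -0.47 = -1.2408
Total violation = 0.6192 + 24.024 + 1.2408 = 25.884


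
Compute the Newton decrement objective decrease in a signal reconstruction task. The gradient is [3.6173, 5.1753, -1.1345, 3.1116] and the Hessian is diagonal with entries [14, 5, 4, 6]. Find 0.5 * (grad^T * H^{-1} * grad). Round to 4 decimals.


Step 1: H is diagonal, so H^(-1) * g = [0.2584, 1.0351, -0.2836, 0.5186].
Step 2: g^T H^(-1) g = sum_i g_i^2 / H_ii
  = (3.6173)^2/14 + (5.1753)^2/5 + (-1.1345)^2/4 + (3.1116)^2/6
  = 0.9346 + 5.3567 + 0.3218 + 1.6137 = 8.2268
Step 3: Objective decrease = 0.5 * g^T H^(-1) g = 4.1134


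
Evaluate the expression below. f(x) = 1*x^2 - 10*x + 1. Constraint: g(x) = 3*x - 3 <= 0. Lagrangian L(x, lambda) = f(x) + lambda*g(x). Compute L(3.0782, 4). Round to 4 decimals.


Step 1: Evaluate f(x).
f(3.0782) = 1*3.0782^2 - 10*3.0782 + 1 = -20.3067
Step 2: Evaluate g(x).
g(3.0782) = 3*3.0782 - 3 = 6.2346
Step 3: Compute Lagrangian.
L = -20.3067 + 4*6.2346 = 4.6317


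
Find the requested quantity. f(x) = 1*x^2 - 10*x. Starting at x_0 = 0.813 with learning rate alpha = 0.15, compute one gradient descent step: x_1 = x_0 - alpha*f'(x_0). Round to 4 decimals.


We compute the gradient at x_0 and apply the update.
f'(x) = 2*x - 10
f'(0.813) = 2*0.813 - 10 = -8.374
x_1 = 0.813 - 0.15*-8.374 = 2.0691


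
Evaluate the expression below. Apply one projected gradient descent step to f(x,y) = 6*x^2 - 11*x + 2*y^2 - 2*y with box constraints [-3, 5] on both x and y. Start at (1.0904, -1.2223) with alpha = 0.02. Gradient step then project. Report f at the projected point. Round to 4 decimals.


Step 1: Compute gradient at (1.0904, -1.2223).
grad_x = 2*6*1.0904 - 11 = 2.0848
grad_y = 2*2*-1.2223 - 2 = -6.8892
Step 2: Gradient step.
x_raw = 1.0904 - 0.02*2.0848 = 1.0487
y_raw = -1.2223 - 0.02*-6.8892 = -1.0845
Step 3: Project onto [-3, 5].
x_proj = clip(1.0487) = 1.0487
y_proj = clip(-1.0845) = -1.0845
Step 4: Evaluate f.
f(1.0487, -1.0845) = -0.4157


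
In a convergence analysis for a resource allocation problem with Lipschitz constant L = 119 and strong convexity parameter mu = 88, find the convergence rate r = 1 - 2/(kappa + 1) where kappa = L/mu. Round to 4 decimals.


Step 1: Compute the condition number.
kappa = L/mu = 119/88 = 1.3523
Step 2: Compute the convergence rate.
r = 1 - 2/(kappa + 1) = 1 - 2*mu/(L + mu) = (L - mu)/(L + mu) = 31/207 = 0.1498


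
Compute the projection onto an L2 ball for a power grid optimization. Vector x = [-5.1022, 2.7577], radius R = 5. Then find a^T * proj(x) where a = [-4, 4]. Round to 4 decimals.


Step 1: Compute ||x|| (intermediates to 6 decimals).
||x|| = sqrt((-5.1022)^2 + 2.7577^2) = 5.799772
Step 2: Project.
Since ||x|| > R, scale = R/||x|| = 5/5.799772 = 0.862103, proj(x) = scale * x
proj(x) = [-4.398622, 2.377421]
Step 3: Dot product.
a^T * proj(x) = -4*(-4.398622) + 4*2.377421 = 27.1042


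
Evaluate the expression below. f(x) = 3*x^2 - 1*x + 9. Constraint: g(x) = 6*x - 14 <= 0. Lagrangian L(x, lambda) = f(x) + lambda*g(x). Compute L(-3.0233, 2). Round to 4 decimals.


Step 1: Evaluate f(x).
f(-3.0233) = 3*(-3.0233)^2 - 1*(-3.0233) + 9 = 39.4443
Step 2: Evaluate g(x).
g(-3.0233) = 6*-3.0233 - 14 = -32.1398
Step 3: Compute Lagrangian.
L = 39.4443 + 2*-32.1398 = -24.8353


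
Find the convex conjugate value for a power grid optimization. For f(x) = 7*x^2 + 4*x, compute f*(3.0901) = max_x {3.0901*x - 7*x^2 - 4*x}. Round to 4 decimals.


f*(y) = sup_x {y*x - a*x^2 - b*x} = sup_x {(y-b)*x - a*x^2}
FOC: (y - b) - 2a*x = 0 => x* = (y - b)/(2a)
x* = (3.0901 - 4)/(2*7) = -0.065
f*(3.0901) = (y-b)^2/(4a) = (3.0901 - 4)^2/(4*7)
= 0.8279/28 = 0.0296


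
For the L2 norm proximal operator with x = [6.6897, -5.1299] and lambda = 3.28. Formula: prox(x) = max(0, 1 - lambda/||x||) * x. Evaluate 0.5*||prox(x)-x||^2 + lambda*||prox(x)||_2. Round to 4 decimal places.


Step 1: Compute ||x||.
||x|| = 8.4302
Step 2: Compute scaling factor.
scale = max(0, 1 - 3.28/8.4302) = 0.6109
Step 3: prox(x) = [4.0869, -3.134]
||prox(x)|| = 5.1502
Step 4: Proximal objective.
0.5*||prox-x||^2 = 5.3792
lambda*||prox|| = 16.8927
Total = 22.2718


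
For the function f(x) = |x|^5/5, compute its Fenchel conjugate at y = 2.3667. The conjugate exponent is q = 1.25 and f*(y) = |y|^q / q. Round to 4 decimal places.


The conjugate exponent q satisfies 1/p + 1/q = 1.
p = 5, so q = 5/(5 - 1) = 1.25
|y|^q = 2.3667^1.25 = 2.9355
f*(2.3667) = 2.9355 / 1.25 = 2.3484


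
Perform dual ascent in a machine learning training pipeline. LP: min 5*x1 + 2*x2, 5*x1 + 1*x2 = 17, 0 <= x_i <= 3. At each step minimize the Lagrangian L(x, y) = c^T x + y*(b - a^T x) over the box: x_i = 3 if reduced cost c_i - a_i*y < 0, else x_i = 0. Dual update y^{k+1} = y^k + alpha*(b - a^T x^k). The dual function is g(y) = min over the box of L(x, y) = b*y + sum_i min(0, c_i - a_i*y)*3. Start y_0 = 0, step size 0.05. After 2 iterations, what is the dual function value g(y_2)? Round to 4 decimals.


Dual ascent for LP: min 5*x1 + 2*x2, 5*x1 + 1*x2 = 17, 0 <= x_i <= 3
Step 1: y^k = 0.0, reduced costs: (5.0, 2.0)
  x^k = (0.0, 0.0), subgradient = b - a^T x = 17.0
  y^{k+1} = 0.0 + 0.05*17.0 = 0.85
Step 2: y^k = 0.85, reduced costs: (0.75, 1.15)
  x^k = (0.0, 0.0), subgradient = b - a^T x = 17.0
  y^{k+1} = 0.85 + 0.05*17.0 = 1.7
Dual objective at y_2 = 1.7: reduced costs (-3.5, 0.3), box minimizer x = (3.0, 0.0)
g(y_2) = b*y + (c1 - a1*y)*x1 + (c2 - a2*y)*x2 = 17*1.7 + (-3.5)*3.0 + 0.3*0.0 = 28.9 - 10.5 + 0.0 = 18.4


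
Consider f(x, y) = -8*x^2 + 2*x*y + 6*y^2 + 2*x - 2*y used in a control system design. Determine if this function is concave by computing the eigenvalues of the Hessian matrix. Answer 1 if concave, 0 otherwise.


The Hessian of f(x,y) = -8*x^2 + 2*x*y + 6*y^2 + 2*x - 2*y is:
H = [[-16, 2], [2, 12]]
Trace = -16 + 12 = -4
Determinant = -16*12 - (2)^2 = -196
Discriminant = (-4)^2 - 4*-196 = 800.0
Eigenvalues: lambda_1 = -16.1421, lambda_2 = 12.1421
The function is not concave.

0


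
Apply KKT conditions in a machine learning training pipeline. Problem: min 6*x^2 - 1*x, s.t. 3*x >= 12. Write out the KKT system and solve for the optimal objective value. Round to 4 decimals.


Step 1: Try lambda = 0 (constraint inactive).
x_unc = 1/(2*6) = 0.0833
Check: 3*0.0833 = 0.2499 < 12 -- violated!
Step 2: Constraint must be active: 3*x = 12
x* = 12/3 = 4.0
lambda = (2*6*4.0 - 1)/3 = 15.6667
Step 3: Compute optimal value.
f(x*) = 6*4.0^2 - 1*4.0 = 92.0


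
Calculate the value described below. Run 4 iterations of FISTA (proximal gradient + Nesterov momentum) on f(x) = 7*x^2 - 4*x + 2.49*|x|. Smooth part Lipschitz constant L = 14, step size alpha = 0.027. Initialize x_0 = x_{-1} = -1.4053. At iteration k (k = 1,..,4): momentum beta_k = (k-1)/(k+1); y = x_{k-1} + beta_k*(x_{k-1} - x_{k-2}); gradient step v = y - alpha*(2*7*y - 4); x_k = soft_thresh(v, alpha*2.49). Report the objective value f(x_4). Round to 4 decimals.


FISTA on f(x) = 7*x^2 - 4*x + 2.49*|x|
L = 14, alpha = 0.027
Iteration 1: beta = 0.0, y = -1.4053 + 0.0*(-1.4053 + 1.4053) = -1.4053
  grad(y) = -23.6742, v = y - alpha*grad = -0.7661
  prox(v) = soft_thresh(-0.7661, 0.0672) = -0.6989
Iteration 2: beta = 0.3333, y = -0.6989 + 0.3333*(-0.6989 + 1.4053) = -0.4634
  grad(y) = -10.4874, v = y - alpha*grad = -0.1802
  prox(v) = soft_thresh(-0.1802, 0.0672) = -0.113
Iteration 3: beta = 0.5, y = -0.113 + 0.5*(-0.113 + 0.6989) = 0.1799
  grad(y) = -1.4809, v = y - alpha*grad = 0.2199
  prox(v) = soft_thresh(0.2199, 0.0672) = 0.1527
Iteration 4: beta = 0.6, y = 0.1527 + 0.6*(0.1527 + 0.113) = 0.3121
  grad(y) = 0.3694, v = y - alpha*grad = 0.3021
  prox(v) = soft_thresh(0.3021, 0.0672) = 0.2349
f(x_4) = 7*0.2349^2 - 4*0.2349 + 2.49*|0.2349| = 0.0315


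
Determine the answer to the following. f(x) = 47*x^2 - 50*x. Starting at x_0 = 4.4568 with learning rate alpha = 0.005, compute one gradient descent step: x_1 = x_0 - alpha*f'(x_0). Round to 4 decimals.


We compute the gradient at x_0 and apply the update.
f'(x) = 94*x - 50
f'(4.4568) = 94*4.4568 - 50 = 368.9392
x_1 = 4.4568 - 0.005*368.9392 = 2.6121


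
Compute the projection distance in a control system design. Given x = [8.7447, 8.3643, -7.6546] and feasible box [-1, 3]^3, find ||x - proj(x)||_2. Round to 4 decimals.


Project each component onto [-1, 3].
clip(8.7447) = 3.0, clip(8.3643) = 3.0, clip(-7.6546) = -1.0
Projection = [3.0, 3.0, -1.0]
Squared diffs: [33.0016, 28.7757, 44.2837]
Distance = sqrt(106.061) = 10.2986


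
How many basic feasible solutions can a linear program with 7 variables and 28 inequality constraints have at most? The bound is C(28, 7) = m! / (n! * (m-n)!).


Each vertex corresponds to some choice of n active constraints out of m, so the number of vertices is at most C(m, n) = m! / (n!(m-n)!).
m = 28, n = 7
Numerator: 28 * 27 * 26 * 25 * 24 * 23 * 22
Denominator: 7! = 5040
C(28, 7) = 1184040


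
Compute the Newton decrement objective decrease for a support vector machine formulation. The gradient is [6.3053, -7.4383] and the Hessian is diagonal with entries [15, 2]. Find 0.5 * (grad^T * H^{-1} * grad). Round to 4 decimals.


Step 1: H is diagonal, so H^(-1) * g = [0.4204, -3.7192].
Step 2: g^T H^(-1) g = sum_i g_i^2 / H_ii
  = (6.3053)^2/15 + (-7.4383)^2/2
  = 2.6505 + 27.6642 = 30.3146
Step 3: Objective decrease = 0.5 * g^T H^(-1) g = 15.1573


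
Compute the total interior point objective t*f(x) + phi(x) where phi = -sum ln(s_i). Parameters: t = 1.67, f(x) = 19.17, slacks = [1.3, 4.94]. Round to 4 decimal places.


Step 1: Compute log-barrier.
ln values: [0.2624, 1.5974]
phi = -(0.2624 + 1.5974) = -1.8597
Step 2: Compute augmented objective.
t*f(x) = 1.67*19.17 = 32.0139
Total = 32.0139 - 1.8597 = 30.1542


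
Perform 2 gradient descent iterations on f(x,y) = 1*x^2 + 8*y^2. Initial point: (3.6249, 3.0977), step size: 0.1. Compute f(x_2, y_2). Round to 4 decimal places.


Gradient descent on f(x,y) = 1*x^2 + 8*y^2.
Starting point: (3.6249, 3.0977), alpha = 0.1
Step 1: grad_x = 2*1*3.6249 = 7.2498, grad_y = 2*8*3.0977 = 49.5632
  x_1 = 3.6249 - 0.1*7.2498 = 2.8999
  y_1 = 3.0977 - 0.1*49.5632 = -1.8586
Step 2: grad_x = 2*1*2.8999 = 5.7998, grad_y = 2*8*-1.8586 = -29.7379
  x_2 = 2.8999 - 0.1*5.7998 = 2.3199
  y_2 = -1.8586 - 0.1*-29.7379 = 1.1152
f(2.3199, 1.1152) = 1*2.3199^2 + 8*1.1152^2 = 15.331


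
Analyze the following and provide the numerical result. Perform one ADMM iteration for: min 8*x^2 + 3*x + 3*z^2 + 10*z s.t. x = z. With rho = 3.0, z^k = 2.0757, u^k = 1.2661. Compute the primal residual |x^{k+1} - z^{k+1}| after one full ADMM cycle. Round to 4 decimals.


ADMM iteration with rho = 3.0, z^k = 2.0757, u^k = 1.2661
Step 1: x-update.
Minimize 8*x^2 + 3*x + (3.0/2)*(x - 2.0757 + 1.2661)^2
FOC: (2*8 + 3.0)*x = -3 + 3.0*(2.0757 - 1.2661)
x^{k+1} = -0.0301
Step 2: z-update.
Minimize 3*z^2 + 10*z + (3.0/2)*(-0.0301 - z + 1.2661)^2
FOC: (2*3 + 3.0)*z = -10 + 3.0*(-0.0301 + 1.2661)
z^{k+1} = -0.6991
Step 3: u-update.
u^{k+1} = 1.2661 - 0.0301 + 0.6991 = 1.9351
Step 4: Primal residual = |-0.0301 + 0.6991| = 0.669


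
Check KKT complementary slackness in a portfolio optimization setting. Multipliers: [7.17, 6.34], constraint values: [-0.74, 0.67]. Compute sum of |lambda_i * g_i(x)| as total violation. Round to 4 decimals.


KKT complementary slackness check:
lambda_1 * g_1 = 7.17 * -0.74 = -5.3058
lambda_2 * g_2 = 6.34 * 0.67 = 4.2478
Total violation = 5.3058 + 4.2478 = 9.5536


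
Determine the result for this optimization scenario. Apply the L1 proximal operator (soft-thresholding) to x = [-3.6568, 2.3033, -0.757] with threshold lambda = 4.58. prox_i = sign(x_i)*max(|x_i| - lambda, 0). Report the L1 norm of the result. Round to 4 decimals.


Soft-thresholding with lambda = 4.58:
prox(-3.6568) = sign(-3.6568)*max(|-3.6568| - 4.58, 0) = 0.0
prox(2.3033) = sign(2.3033)*max(|2.3033| - 4.58, 0) = 0.0
prox(-0.757) = sign(-0.757)*max(|-0.757| - 4.58, 0) = 0.0
prox(x) = [0.0, 0.0, 0.0]
||prox(x)||_1 = 0.0 + 0.0 + 0.0 = 0.0


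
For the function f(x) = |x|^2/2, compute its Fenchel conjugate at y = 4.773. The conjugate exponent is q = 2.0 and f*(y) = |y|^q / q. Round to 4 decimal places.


The conjugate exponent q satisfies 1/p + 1/q = 1.
p = 2, so q = 2/(2 - 1) = 2.0
|y|^q = 4.773^2.0 = 22.7815
f*(4.773) = 22.7815 / 2.0 = 11.3908


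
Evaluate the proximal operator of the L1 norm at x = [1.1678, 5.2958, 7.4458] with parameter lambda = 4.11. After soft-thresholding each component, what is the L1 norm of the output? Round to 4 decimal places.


Soft-thresholding with lambda = 4.11:
prox(1.1678) = sign(1.1678)*max(|1.1678| - 4.11, 0) = 0.0
prox(5.2958) = sign(5.2958)*max(|5.2958| - 4.11, 0) = 1.1858
prox(7.4458) = sign(7.4458)*max(|7.4458| - 4.11, 0) = 3.3358
prox(x) = [0.0, 1.1858, 3.3358]
||prox(x)||_1 = 0.0 + 1.1858 + 3.3358 = 4.5216


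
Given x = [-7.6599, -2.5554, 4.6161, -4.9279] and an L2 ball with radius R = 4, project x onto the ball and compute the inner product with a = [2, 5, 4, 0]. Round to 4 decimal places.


Step 1: Compute ||x|| (intermediates to 6 decimals).
||x|| = sqrt((-7.6599)^2 + (-2.5554)^2 + 4.6161^2 + (-4.9279)^2) = 10.526002
Step 2: Project.
Since ||x|| > R, scale = R/||x|| = 4/10.526002 = 0.380011, proj(x) = scale * x
proj(x) = [-2.910846, -0.97108, 1.754169, -1.872656]
Step 3: Dot product.
a^T * proj(x) = 2*(-2.910846) + 5*(-0.97108) + 4*1.754169 + 0*(-1.872656) = -3.6604


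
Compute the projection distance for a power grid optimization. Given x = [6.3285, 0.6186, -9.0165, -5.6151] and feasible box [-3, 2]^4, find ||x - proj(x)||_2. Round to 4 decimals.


Project each component onto [-3, 2].
clip(6.3285) = 2.0, clip(0.6186) = 0.6186, clip(-9.0165) = -3.0, clip(-5.6151) = -3.0
Projection = [2.0, 0.6186, -3.0, -3.0]
Squared diffs: [18.7359, 0.0, 36.1983, 6.8387]
Distance = sqrt(61.7729) = 7.8596


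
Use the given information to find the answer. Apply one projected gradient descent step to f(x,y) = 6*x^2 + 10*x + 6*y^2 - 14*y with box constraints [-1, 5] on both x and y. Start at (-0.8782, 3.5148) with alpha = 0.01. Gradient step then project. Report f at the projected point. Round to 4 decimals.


Step 1: Compute gradient at (-0.8782, 3.5148).
grad_x = 2*6*-0.8782 + 10 = -0.5384
grad_y = 2*6*3.5148 - 14 = 28.1776
Step 2: Gradient step.
x_raw = -0.8782 - 0.01*-0.5384 = -0.8728
y_raw = 3.5148 - 0.01*28.1776 = 3.233
Step 3: Project onto [-1, 5].
x_proj = clip(-0.8728) = -0.8728
y_proj = clip(3.233) = 3.233
Step 4: Evaluate f.
f(-0.8728, 3.233) = 13.295


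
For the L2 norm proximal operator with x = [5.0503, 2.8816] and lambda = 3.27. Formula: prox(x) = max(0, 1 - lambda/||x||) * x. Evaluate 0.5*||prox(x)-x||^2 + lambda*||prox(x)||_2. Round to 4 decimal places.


Step 1: Compute ||x||.
||x|| = 5.8146
Step 2: Compute scaling factor.
scale = max(0, 1 - 3.27/5.8146) = 0.4376
Step 3: prox(x) = [2.2101, 1.261]
||prox(x)|| = 2.5446
Step 4: Proximal objective.
0.5*||prox-x||^2 = 5.3465
lambda*||prox|| = 8.3208
Total = 13.6672


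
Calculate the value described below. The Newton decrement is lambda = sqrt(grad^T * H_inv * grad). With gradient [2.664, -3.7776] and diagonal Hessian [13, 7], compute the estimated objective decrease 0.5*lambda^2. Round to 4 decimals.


Step 1: H is diagonal, so H^(-1) * g = [0.2049, -0.5397].
Step 2: g^T H^(-1) g = sum_i g_i^2 / H_ii
  = (2.664)^2/13 + (-3.7776)^2/7
  = 0.5459 + 2.0386 = 2.5845
Step 3: Objective decrease = 0.5 * g^T H^(-1) g = 1.2923


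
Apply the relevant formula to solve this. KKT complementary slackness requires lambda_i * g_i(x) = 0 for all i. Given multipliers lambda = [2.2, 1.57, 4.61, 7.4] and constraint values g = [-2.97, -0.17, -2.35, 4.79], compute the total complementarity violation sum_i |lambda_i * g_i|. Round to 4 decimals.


KKT complementary slackness check:
lambda_1 * g_1 = 2.2 * -2.97 = -6.534
lambda_2 * g_2 = 1.57 * -0.17 = -0.2669
lambda_3 * g_3 = 4.61 * -2.35 = -10.8335
lambda_4 * g_4 = 7.4 * 4.79 = 35.446
Total violation = 6.534 + 0.2669 + 10.8335 + 35.446 = 53.0804


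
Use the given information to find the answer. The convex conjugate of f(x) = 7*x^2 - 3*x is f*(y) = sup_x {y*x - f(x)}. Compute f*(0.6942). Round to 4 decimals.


f*(y) = sup_x {y*x - a*x^2 - b*x} = sup_x {(y-b)*x - a*x^2}
FOC: (y - b) - 2a*x = 0 => x* = (y - b)/(2a)
x* = (0.6942 + 3)/(2*7) = 0.2639
f*(0.6942) = (y-b)^2/(4a) = (0.6942 + 3)^2/(4*7)
= 13.6471/28 = 0.4874


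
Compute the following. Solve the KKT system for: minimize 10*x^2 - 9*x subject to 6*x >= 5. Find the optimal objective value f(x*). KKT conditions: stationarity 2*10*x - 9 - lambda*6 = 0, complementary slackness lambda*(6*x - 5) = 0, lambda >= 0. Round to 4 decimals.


Step 1: Try lambda = 0 (constraint inactive).
x_unc = 9/(2*10) = 0.45
Check: 6*0.45 = 2.7 < 5 -- violated!
Step 2: Constraint must be active: 6*x = 5
x* = 5/6 = 0.8333 (rounded; the exact value 5/6 is used below)
lambda = (2*10*(5/6) - 9)/6 = 1.2778
Step 3: Compute optimal value.
f(x*) = 10*(5/6)^2 - 9*(5/6) = -0.5556


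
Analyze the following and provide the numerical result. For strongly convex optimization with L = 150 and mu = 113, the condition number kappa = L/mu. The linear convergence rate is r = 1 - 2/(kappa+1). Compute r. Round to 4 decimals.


Step 1: Compute the condition number.
kappa = L/mu = 150/113 = 1.3274
Step 2: Compute the convergence rate.
r = 1 - 2/(kappa + 1) = 1 - 2*mu/(L + mu) = (L - mu)/(L + mu) = 37/263 = 0.1407


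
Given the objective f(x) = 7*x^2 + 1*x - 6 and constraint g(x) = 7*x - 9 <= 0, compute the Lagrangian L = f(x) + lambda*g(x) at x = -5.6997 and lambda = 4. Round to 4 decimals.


Step 1: Evaluate f(x).
f(-5.6997) = 7*(-5.6997)^2 + 1*(-5.6997) - 6 = 215.7064
Step 2: Evaluate g(x).
g(-5.6997) = 7*-5.6997 - 9 = -48.8979
Step 3: Compute Lagrangian.
L = 215.7064 + 4*-48.8979 = 20.1148


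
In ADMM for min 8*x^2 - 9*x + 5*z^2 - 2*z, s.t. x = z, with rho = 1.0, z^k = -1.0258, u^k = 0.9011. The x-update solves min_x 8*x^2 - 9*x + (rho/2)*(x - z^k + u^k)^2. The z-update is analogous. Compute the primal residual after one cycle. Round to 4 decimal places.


ADMM iteration with rho = 1.0, z^k = -1.0258, u^k = 0.9011
Step 1: x-update.
Minimize 8*x^2 - 9*x + (1.0/2)*(x + 1.0258 + 0.9011)^2
FOC: (2*8 + 1.0)*x = 9 + 1.0*(-1.0258 - 0.9011)
x^{k+1} = 0.4161
Step 2: z-update.
Minimize 5*z^2 - 2*z + (1.0/2)*(0.4161 - z + 0.9011)^2
FOC: (2*5 + 1.0)*z = 2 + 1.0*(0.4161 + 0.9011)
z^{k+1} = 0.3016
Step 3: u-update.
u^{k+1} = 0.9011 + 0.4161 - 0.3016 = 1.0156
Step 4: Primal residual = |0.4161 - 0.3016| = 0.1145


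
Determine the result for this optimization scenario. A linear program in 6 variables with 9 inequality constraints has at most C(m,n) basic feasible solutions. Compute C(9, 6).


Each vertex corresponds to some choice of n active constraints out of m, so the number of vertices is at most C(m, n) = m! / (n!(m-n)!).
m = 9, n = 6
Numerator: 9 * 8 * 7 * 6 * 5 * 4
Denominator: 6! = 720
C(9, 6) = 84


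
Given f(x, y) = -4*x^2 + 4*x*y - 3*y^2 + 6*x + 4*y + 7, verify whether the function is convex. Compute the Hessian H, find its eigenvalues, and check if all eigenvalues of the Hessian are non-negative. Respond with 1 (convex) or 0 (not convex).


The Hessian of f(x,y) = -4*x^2 + 4*x*y - 3*y^2 + 6*x + 4*y + 7 is:
H = [[-8, 4], [4, -6]]
Trace = -8 - 6 = -14
Determinant = -8*-6 - (4)^2 = 32
Discriminant = (-14)^2 - 4*32 = 68.0
Eigenvalues: lambda_1 = -11.1231, lambda_2 = -2.8769
The function is not convex.

0


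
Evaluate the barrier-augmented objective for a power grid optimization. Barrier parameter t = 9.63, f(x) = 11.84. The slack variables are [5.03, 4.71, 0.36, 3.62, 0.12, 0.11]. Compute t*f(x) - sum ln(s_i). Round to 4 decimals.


Step 1: Compute log-barrier.
ln values: [1.6154, 1.5497, -1.0217, 1.2865, -2.1203, -2.2073]
phi = -(1.6154 + 1.5497 - 1.0217 + 1.2865 - 2.1203 - 2.2073) = 0.8976
Step 2: Compute augmented objective.
t*f(x) = 9.63*11.84 = 114.0192
Total = 114.0192 + 0.8976 = 114.9168


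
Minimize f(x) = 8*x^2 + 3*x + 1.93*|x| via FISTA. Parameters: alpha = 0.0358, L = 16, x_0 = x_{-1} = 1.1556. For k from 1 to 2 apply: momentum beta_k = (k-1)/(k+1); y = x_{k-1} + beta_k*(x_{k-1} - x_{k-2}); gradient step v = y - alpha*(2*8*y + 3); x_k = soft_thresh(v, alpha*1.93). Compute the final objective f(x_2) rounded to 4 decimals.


FISTA on f(x) = 8*x^2 + 3*x + 1.93*|x|
L = 16, alpha = 0.0358
Iteration 1: beta = 0.0, y = 1.1556 + 0.0*(1.1556 - 1.1556) = 1.1556
  grad(y) = 21.4896, v = y - alpha*grad = 0.3863
  prox(v) = soft_thresh(0.3863, 0.0691) = 0.3172
Iteration 2: beta = 0.3333, y = 0.3172 + 0.3333*(0.3172 - 1.1556) = 0.0377
  grad(y) = 3.6033, v = y - alpha*grad = -0.0913
  prox(v) = soft_thresh(-0.0913, 0.0691) = -0.0222
f(x_2) = 8*(-0.0222)^2 + 3*(-0.0222) + 1.93*|-0.0222| = -0.0198


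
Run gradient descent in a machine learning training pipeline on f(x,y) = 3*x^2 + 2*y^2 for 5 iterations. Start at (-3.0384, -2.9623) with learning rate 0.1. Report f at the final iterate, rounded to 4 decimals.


Gradient descent on f(x,y) = 3*x^2 + 2*y^2.
Starting point: (-3.0384, -2.9623), alpha = 0.1
Step 1: grad_x = 2*3*-3.0384 = -18.2304, grad_y = 2*2*-2.9623 = -11.8492
  x_1 = -3.0384 - 0.1*-18.2304 = -1.2154
  y_1 = -2.9623 - 0.1*-11.8492 = -1.7774
Step 2: grad_x = 2*3*-1.2154 = -7.2922, grad_y = 2*2*-1.7774 = -7.1095
  x_2 = -1.2154 - 0.1*-7.2922 = -0.4861
  y_2 = -1.7774 - 0.1*-7.1095 = -1.0664
Step 3: grad_x = 2*3*-0.4861 = -2.9169, grad_y = 2*2*-1.0664 = -4.2657
  x_3 = -0.4861 - 0.1*-2.9169 = -0.1945
  y_3 = -1.0664 - 0.1*-4.2657 = -0.6399
Step 4: grad_x = 2*3*-0.1945 = -1.1667, grad_y = 2*2*-0.6399 = -2.5594
  x_4 = -0.1945 - 0.1*-1.1667 = -0.0778
  y_4 = -0.6399 - 0.1*-2.5594 = -0.3839
Step 5: grad_x = 2*3*-0.0778 = -0.4667, grad_y = 2*2*-0.3839 = -1.5357
  x_5 = -0.0778 - 0.1*-0.4667 = -0.0311
  y_5 = -0.3839 - 0.1*-1.5357 = -0.2303
f(-0.0311, -0.2303) = 3*(-0.0311)^2 + 2*(-0.2303)^2 = 0.109


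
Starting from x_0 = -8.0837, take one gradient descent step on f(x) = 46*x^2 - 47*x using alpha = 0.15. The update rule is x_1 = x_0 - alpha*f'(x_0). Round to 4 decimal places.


We compute the gradient at x_0 and apply the update.
f'(x) = 92*x - 47
f'(-8.0837) = 92*-8.0837 - 47 = -790.7004
x_1 = -8.0837 - 0.15*-790.7004 = 110.5214


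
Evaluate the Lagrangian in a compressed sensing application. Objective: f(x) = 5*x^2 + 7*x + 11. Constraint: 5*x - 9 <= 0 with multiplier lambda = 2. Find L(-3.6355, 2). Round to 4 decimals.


Step 1: Evaluate f(x).
f(-3.6355) = 5*(-3.6355)^2 + 7*(-3.6355) + 11 = 51.6358
Step 2: Evaluate g(x).
g(-3.6355) = 5*-3.6355 - 9 = -27.1775
Step 3: Compute Lagrangian.
L = 51.6358 + 2*-27.1775 = -2.7192


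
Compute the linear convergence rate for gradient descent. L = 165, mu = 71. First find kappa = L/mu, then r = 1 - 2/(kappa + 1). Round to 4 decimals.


Step 1: Compute the condition number.
kappa = L/mu = 165/71 = 2.3239
Step 2: Compute the convergence rate.
r = 1 - 2/(kappa + 1) = 1 - 2*mu/(L + mu) = (L - mu)/(L + mu) = 94/236 = 0.3983


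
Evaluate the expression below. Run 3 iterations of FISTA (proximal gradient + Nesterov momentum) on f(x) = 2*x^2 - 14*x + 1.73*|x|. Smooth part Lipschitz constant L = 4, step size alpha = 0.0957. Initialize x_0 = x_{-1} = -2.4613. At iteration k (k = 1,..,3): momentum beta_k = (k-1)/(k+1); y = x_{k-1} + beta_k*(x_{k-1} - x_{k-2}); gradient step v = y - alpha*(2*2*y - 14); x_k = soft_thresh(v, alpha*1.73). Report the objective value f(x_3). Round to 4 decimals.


FISTA on f(x) = 2*x^2 - 14*x + 1.73*|x|
L = 4, alpha = 0.0957
Iteration 1: beta = 0.0, y = -2.4613 + 0.0*(-2.4613 + 2.4613) = -2.4613
  grad(y) = -23.8452, v = y - alpha*grad = -0.1793
  prox(v) = soft_thresh(-0.1793, 0.1656) = -0.0138
Iteration 2: beta = 0.3333, y = -0.0138 + 0.3333*(-0.0138 + 2.4613) = 0.8021
  grad(y) = -10.7916, v = y - alpha*grad = 1.8349
  prox(v) = soft_thresh(1.8349, 0.1656) = 1.6693
Iteration 3: beta = 0.5, y = 1.6693 + 0.5*(1.6693 + 0.0138) = 2.5108
  grad(y) = -3.9567, v = y - alpha*grad = 2.8895
  prox(v) = soft_thresh(2.8895, 0.1656) = 2.7239
f(x_3) = 2*2.7239^2 - 14*2.7239 + 1.73*|2.7239| = -18.583


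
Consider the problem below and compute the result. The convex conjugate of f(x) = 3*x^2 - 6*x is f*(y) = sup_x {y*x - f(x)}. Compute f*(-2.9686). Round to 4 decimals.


f*(y) = sup_x {y*x - a*x^2 - b*x} = sup_x {(y-b)*x - a*x^2}
FOC: (y - b) - 2a*x = 0 => x* = (y - b)/(2a)
x* = (-2.9686 + 6)/(2*3) = 0.5052
f*(-2.9686) = (y-b)^2/(4a) = (-2.9686 + 6)^2/(4*3)
= 9.1894/12 = 0.7658


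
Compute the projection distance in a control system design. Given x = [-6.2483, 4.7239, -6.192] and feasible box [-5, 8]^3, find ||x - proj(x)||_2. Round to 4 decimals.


Project each component onto [-5, 8].
clip(-6.2483) = -5.0, clip(4.7239) = 4.7239, clip(-6.192) = -5.0
Projection = [-5.0, 4.7239, -5.0]
Squared diffs: [1.5583, 0.0, 1.4209]
Distance = sqrt(2.9792) = 1.726


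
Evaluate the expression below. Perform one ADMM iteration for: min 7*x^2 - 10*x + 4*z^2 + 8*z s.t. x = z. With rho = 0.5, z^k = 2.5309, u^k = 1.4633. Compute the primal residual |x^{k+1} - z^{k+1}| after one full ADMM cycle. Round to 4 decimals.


ADMM iteration with rho = 0.5, z^k = 2.5309, u^k = 1.4633
Step 1: x-update.
Minimize 7*x^2 - 10*x + (0.5/2)*(x - 2.5309 + 1.4633)^2
FOC: (2*7 + 0.5)*x = 10 + 0.5*(2.5309 - 1.4633)
x^{k+1} = 0.7265
Step 2: z-update.
Minimize 4*z^2 + 8*z + (0.5/2)*(0.7265 - z + 1.4633)^2
FOC: (2*4 + 0.5)*z = -8 + 0.5*(0.7265 + 1.4633)
z^{k+1} = -0.8124
Step 3: u-update.
u^{k+1} = 1.4633 + 0.7265 + 0.8124 = 3.0021
Step 4: Primal residual = |0.7265 + 0.8124| = 1.5388


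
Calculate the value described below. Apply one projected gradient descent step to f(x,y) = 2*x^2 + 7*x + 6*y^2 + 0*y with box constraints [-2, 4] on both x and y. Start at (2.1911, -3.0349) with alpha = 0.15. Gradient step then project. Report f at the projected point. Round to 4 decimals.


Step 1: Compute gradient at (2.1911, -3.0349).
grad_x = 2*2*2.1911 + 7 = 15.7644
grad_y = 2*6*-3.0349 + 0 = -36.4188
Step 2: Gradient step.
x_raw = 2.1911 - 0.15*15.7644 = -0.1736
y_raw = -3.0349 - 0.15*-36.4188 = 2.4279
Step 3: Project onto [-2, 4].
x_proj = clip(-0.1736) = -0.1736
y_proj = clip(2.4279) = 2.4279
Step 4: Evaluate f.
f(-0.1736, 2.4279) = 34.2141


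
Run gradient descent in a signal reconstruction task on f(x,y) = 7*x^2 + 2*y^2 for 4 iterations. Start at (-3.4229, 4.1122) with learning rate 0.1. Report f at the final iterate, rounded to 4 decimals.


Gradient descent on f(x,y) = 7*x^2 + 2*y^2.
Starting point: (-3.4229, 4.1122), alpha = 0.1
Step 1: grad_x = 2*7*-3.4229 = -47.9206, grad_y = 2*2*4.1122 = 16.4488
  x_1 = -3.4229 - 0.1*-47.9206 = 1.3692
  y_1 = 4.1122 - 0.1*16.4488 = 2.4673
Step 2: grad_x = 2*7*1.3692 = 19.1682, grad_y = 2*2*2.4673 = 9.8693
  x_2 = 1.3692 - 0.1*19.1682 = -0.5477
  y_2 = 2.4673 - 0.1*9.8693 = 1.4804
Step 3: grad_x = 2*7*-0.5477 = -7.6673, grad_y = 2*2*1.4804 = 5.9216
  x_3 = -0.5477 - 0.1*-7.6673 = 0.2191
  y_3 = 1.4804 - 0.1*5.9216 = 0.8882
Step 4: grad_x = 2*7*0.2191 = 3.0669, grad_y = 2*2*0.8882 = 3.5529
  x_4 = 0.2191 - 0.1*3.0669 = -0.0876
  y_4 = 0.8882 - 0.1*3.5529 = 0.5329
f(-0.0876, 0.5329) = 7*(-0.0876)^2 + 2*0.5329^2 = 0.6218


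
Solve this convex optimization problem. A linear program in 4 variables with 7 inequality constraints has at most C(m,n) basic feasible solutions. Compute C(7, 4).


Each vertex corresponds to some choice of n active constraints out of m, so the number of vertices is at most C(m, n) = m! / (n!(m-n)!).
m = 7, n = 4
Numerator: 7 * 6 * 5 * 4
Denominator: 4! = 24
C(7, 4) = 35


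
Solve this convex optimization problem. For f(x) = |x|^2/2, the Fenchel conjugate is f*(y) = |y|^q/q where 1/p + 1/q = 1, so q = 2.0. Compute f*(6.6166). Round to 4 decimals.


The conjugate exponent q satisfies 1/p + 1/q = 1.
p = 2, so q = 2/(2 - 1) = 2.0
|y|^q = 6.6166^2.0 = 43.7794
f*(6.6166) = 43.7794 / 2.0 = 21.8897


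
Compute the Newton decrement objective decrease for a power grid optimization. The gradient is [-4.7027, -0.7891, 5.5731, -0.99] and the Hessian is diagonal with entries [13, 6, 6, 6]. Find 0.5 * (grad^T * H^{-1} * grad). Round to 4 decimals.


Step 1: H is diagonal, so H^(-1) * g = [-0.3617, -0.1315, 0.9289, -0.165].
Step 2: g^T H^(-1) g = sum_i g_i^2 / H_ii
  = (-4.7027)^2/13 + (-0.7891)^2/6 + (5.5731)^2/6 + (-0.99)^2/6
  = 1.7012 + 0.1038 + 5.1766 + 0.1634 = 7.1449
Step 3: Objective decrease = 0.5 * g^T H^(-1) g = 3.5724


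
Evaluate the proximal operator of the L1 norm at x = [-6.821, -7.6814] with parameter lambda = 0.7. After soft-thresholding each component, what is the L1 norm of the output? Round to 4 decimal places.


Soft-thresholding with lambda = 0.7:
prox(-6.821) = sign(-6.821)*max(|-6.821| - 0.7, 0) = -6.121
prox(-7.6814) = sign(-7.6814)*max(|-7.6814| - 0.7, 0) = -6.9814
prox(x) = [-6.121, -6.9814]
||prox(x)||_1 = 6.121 + 6.9814 = 13.1024


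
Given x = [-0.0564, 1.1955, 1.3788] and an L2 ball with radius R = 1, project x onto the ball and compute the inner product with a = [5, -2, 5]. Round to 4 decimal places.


Step 1: Compute ||x|| (intermediates to 6 decimals).
||x|| = sqrt((-0.0564)^2 + 1.1955^2 + 1.3788^2) = 1.825785
Step 2: Project.
Since ||x|| > R, scale = R/||x|| = 1/1.825785 = 0.54771, proj(x) = scale * x
proj(x) = [-0.030891, 0.654787, 0.755183]
Step 3: Dot product.
a^T * proj(x) = 5*(-0.030891) - 2*0.654787 + 5*0.755183 = 2.3119


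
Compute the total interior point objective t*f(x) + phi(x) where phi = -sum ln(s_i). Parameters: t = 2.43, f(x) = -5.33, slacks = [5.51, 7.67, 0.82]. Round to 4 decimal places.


Step 1: Compute log-barrier.
ln values: [1.7066, 2.0373, -0.1985]
phi = -(1.7066 + 2.0373 - 0.1985) = -3.5454
Step 2: Compute augmented objective.
t*f(x) = 2.43*-5.33 = -12.9519
Total = -12.9519 - 3.5454 = -16.4973


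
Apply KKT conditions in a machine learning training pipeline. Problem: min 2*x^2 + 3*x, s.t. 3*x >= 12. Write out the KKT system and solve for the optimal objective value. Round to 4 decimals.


Step 1: Try lambda = 0 (constraint inactive).
x_unc = -3/(2*2) = -0.75
Check: 3*-0.75 = -2.25 < 12 -- violated!
Step 2: Constraint must be active: 3*x = 12
x* = 12/3 = 4.0
lambda = (2*2*4.0 + 3)/3 = 6.3333
Step 3: Compute optimal value.
f(x*) = 2*4.0^2 + 3*4.0 = 44.0


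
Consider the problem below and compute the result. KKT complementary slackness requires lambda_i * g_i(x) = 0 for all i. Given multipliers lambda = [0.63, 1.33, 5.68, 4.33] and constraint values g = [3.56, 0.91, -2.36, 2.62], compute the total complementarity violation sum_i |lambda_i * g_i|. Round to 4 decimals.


KKT complementary slackness check:
lambda_1 * g_1 = 0.63 * 3.56 = 2.2428
lambda_2 * g_2 = 1.33 * 0.91 = 1.2103
lambda_3 * g_3 = 5.68 * -2.36 = -13.4048
lambda_4 * g_4 = 4.33 * 2.62 = 11.3446
Total violation = 2.2428 + 1.2103 + 13.4048 + 11.3446 = 28.2025


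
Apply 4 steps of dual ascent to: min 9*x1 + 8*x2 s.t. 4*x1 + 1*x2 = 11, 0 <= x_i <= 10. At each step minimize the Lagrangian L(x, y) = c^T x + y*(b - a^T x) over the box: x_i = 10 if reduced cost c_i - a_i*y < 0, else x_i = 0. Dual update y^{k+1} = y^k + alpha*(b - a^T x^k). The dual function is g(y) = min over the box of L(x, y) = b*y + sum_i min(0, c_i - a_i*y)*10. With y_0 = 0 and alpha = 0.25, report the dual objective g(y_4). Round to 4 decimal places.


Dual ascent for LP: min 9*x1 + 8*x2, 4*x1 + 1*x2 = 11, 0 <= x_i <= 10
Step 1: y^k = 0.0, reduced costs: (9.0, 8.0)
  x^k = (0.0, 0.0), subgradient = b - a^T x = 11.0
  y^{k+1} = 0.0 + 0.25*11.0 = 2.75
Step 2: y^k = 2.75, reduced costs: (-2.0, 5.25)
  x^k = (10.0, 0.0), subgradient = b - a^T x = -29.0
  y^{k+1} = 2.75 + 0.25*-29.0 = -4.5
Step 3: y^k = -4.5, reduced costs: (27.0, 12.5)
  x^k = (0.0, 0.0), subgradient = b - a^T x = 11.0
  y^{k+1} = -4.5 + 0.25*11.0 = -1.75
Step 4: y^k = -1.75, reduced costs: (16.0, 9.75)
  x^k = (0.0, 0.0), subgradient = b - a^T x = 11.0
  y^{k+1} = -1.75 + 0.25*11.0 = 1.0
Dual objective at y_4 = 1.0: reduced costs (5.0, 7.0), box minimizer x = (0.0, 0.0)
g(y_4) = b*y + (c1 - a1*y)*x1 + (c2 - a2*y)*x2 = 11*1.0 + 5.0*0.0 + 7.0*0.0 = 11.0 + 0.0 + 0.0 = 11.0


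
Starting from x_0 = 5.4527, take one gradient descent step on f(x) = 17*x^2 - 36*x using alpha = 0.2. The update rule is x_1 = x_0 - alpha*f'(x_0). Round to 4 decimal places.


We compute the gradient at x_0 and apply the update.
f'(x) = 34*x - 36
f'(5.4527) = 34*5.4527 - 36 = 149.3918
x_1 = 5.4527 - 0.2*149.3918 = -24.4257


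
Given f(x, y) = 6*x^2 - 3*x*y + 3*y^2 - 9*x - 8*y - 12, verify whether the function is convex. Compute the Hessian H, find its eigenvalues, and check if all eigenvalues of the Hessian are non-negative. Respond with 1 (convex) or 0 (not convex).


The Hessian of f(x,y) = 6*x^2 - 3*x*y + 3*y^2 - 9*x - 8*y - 12 is:
H = [[12, -3], [-3, 6]]
Trace = 12 + 6 = 18
Determinant = 12*6 - (-3)^2 = 63
Discriminant = (18)^2 - 4*63 = 72.0
Eigenvalues: lambda_1 = 4.7574, lambda_2 = 13.2426
The function is convex.

1


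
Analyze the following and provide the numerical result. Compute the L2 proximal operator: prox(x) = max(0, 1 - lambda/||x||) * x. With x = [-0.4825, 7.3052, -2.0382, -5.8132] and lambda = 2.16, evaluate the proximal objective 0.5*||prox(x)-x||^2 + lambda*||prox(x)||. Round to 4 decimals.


Step 1: Compute ||x||.
||x|| = 9.568
Step 2: Compute scaling factor.
scale = max(0, 1 - 2.16/9.568) = 0.7742
Step 3: prox(x) = [-0.3736, 5.656, -1.5781, -4.5009]
||prox(x)|| = 7.408
Step 4: Proximal objective.
0.5*||prox-x||^2 = 2.3328
lambda*||prox|| = 16.0013
Total = 18.334


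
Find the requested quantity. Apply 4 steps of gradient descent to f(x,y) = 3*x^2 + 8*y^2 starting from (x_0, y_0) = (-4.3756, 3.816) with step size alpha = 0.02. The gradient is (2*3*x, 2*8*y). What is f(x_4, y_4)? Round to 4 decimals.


Gradient descent on f(x,y) = 3*x^2 + 8*y^2.
Starting point: (-4.3756, 3.816), alpha = 0.02
Step 1: grad_x = 2*3*-4.3756 = -26.2536, grad_y = 2*8*3.816 = 61.056
  x_1 = -4.3756 - 0.02*-26.2536 = -3.8505
  y_1 = 3.816 - 0.02*61.056 = 2.5949
Step 2: grad_x = 2*3*-3.8505 = -23.1032, grad_y = 2*8*2.5949 = 41.5181
  x_2 = -3.8505 - 0.02*-23.1032 = -3.3885
  y_2 = 2.5949 - 0.02*41.5181 = 1.7645
Step 3: grad_x = 2*3*-3.3885 = -20.3308, grad_y = 2*8*1.7645 = 28.2323
  x_3 = -3.3885 - 0.02*-20.3308 = -2.9818
  y_3 = 1.7645 - 0.02*28.2323 = 1.1999
Step 4: grad_x = 2*3*-2.9818 = -17.8911, grad_y = 2*8*1.1999 = 19.198
  x_4 = -2.9818 - 0.02*-17.8911 = -2.624
  y_4 = 1.1999 - 0.02*19.198 = 0.8159
f(-2.624, 0.8159) = 3*(-2.624)^2 + 8*0.8159^2 = 25.9823


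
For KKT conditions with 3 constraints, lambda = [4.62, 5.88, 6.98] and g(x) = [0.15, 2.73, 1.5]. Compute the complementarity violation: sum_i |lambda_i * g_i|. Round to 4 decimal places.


KKT complementary slackness check:
lambda_1 * g_1 = 4.62 * 0.15 = 0.693
lambda_2 * g_2 = 5.88 * 2.73 = 16.0524
lambda_3 * g_3 = 6.98 * 1.5 = 10.47
Total violation = 0.693 + 16.0524 + 10.47 = 27.2154
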